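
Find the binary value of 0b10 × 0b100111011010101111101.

0b1001110110101011111010

Multiply each base-2 digit by 2, carrying:
  1×2 = 2 → write 0 carry 1
  0×2+1 = 1 → write 1
  1×2 = 2 → write 0 carry 1
  1×2+1 = 3 → write 1 carry 1
  1×2+1 = 3 → write 1 carry 1
  1×2+1 = 3 → write 1 carry 1
  1×2+1 = 3 → write 1 carry 1
  0×2+1 = 1 → write 1
  1×2 = 2 → write 0 carry 1
  0×2+1 = 1 → write 1
  1×2 = 2 → write 0 carry 1
  0×2+1 = 1 → write 1
  1×2 = 2 → write 0 carry 1
  1×2+1 = 3 → write 1 carry 1
  0×2+1 = 1 → write 1
  1×2 = 2 → write 0 carry 1
  1×2+1 = 3 → write 1 carry 1
  1×2+1 = 3 → write 1 carry 1
  0×2+1 = 1 → write 1
  0×2 = 0 → write 0
  1×2 = 2 → write 0 carry 1
  remaining carry: 1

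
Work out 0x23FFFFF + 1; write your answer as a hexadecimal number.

The trailing 5 digits are F (max in base 16), so adding 1 cascades: they roll to 0 and the next digit up increments.

0x2400000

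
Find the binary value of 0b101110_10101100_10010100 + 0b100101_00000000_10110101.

0b10100111010110101001001

Add column by column in base 2, right to left:
  0+1 = 1
  0+0 = 0
  1+1 = 0 carry 1
  0+0+1 = 1
  1+1 = 0 carry 1
  0+1+1 = 0 carry 1
  0+0+1 = 1
  1+1 = 0 carry 1
  0+0+1 = 1
  0+0 = 0
  1+0 = 1
  1+0 = 1
  0+0 = 0
  1+0 = 1
  0+0 = 0
  1+0 = 1
  0+1 = 1
  1+0 = 1
  1+1 = 0 carry 1
  1+0+1 = 0 carry 1
  0+0+1 = 1
  1+1 = 0 carry 1
  final carry 1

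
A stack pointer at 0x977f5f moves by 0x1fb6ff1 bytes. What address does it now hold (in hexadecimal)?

0x292ef50

Add column by column in base 16, right to left:
  f+1 = 0 carry 1
  5+f+1 = 5 carry 1
  f+f+1 = f carry 1
  7+6+1 = e
  7+b = 2 carry 1
  9+f+1 = 9 carry 1
  0+1+1 = 2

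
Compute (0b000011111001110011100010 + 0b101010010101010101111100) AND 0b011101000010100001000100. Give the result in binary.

Add column by column in base 2, right to left:
  0+0 = 0
  1+0 = 1
  0+1 = 1
  0+1 = 1
  0+1 = 1
  1+1 = 0 carry 1
  1+1+1 = 1 carry 1
  1+0+1 = 0 carry 1
  0+1+1 = 0 carry 1
  0+0+1 = 1
  1+1 = 0 carry 1
  1+0+1 = 0 carry 1
  1+1+1 = 1 carry 1
  0+0+1 = 1
  0+1 = 1
  1+0 = 1
  1+1 = 0 carry 1
  1+0+1 = 0 carry 1
  1+0+1 = 0 carry 1
  1+1+1 = 1 carry 1
  0+0+1 = 1
  0+1 = 1
  0+0 = 0
  0+1 = 1
Sum = 0b101110001111001001011110; now AND with 0b011101000010100001000100:
  101110001111001001011110
& 011101000010100001000100
= 001100000010000001000100

0b1100000010000001000100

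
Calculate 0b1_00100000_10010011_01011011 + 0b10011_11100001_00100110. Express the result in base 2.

0b1001101000111010010000001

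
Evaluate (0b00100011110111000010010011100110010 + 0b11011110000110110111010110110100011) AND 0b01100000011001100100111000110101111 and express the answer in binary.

0b11001100000101000010000101

Add column by column in base 2, right to left:
  0+1 = 1
  1+1 = 0 carry 1
  0+0+1 = 1
  0+0 = 0
  1+0 = 1
  1+1 = 0 carry 1
  0+0+1 = 1
  0+1 = 1
  1+1 = 0 carry 1
  1+0+1 = 0 carry 1
  1+1+1 = 1 carry 1
  0+1+1 = 0 carry 1
  0+0+1 = 1
  1+1 = 0 carry 1
  0+0+1 = 1
  0+1 = 1
  1+1 = 0 carry 1
  0+1+1 = 0 carry 1
  0+0+1 = 1
  0+1 = 1
  0+1 = 1
  1+0 = 1
  1+1 = 0 carry 1
  1+1+1 = 1 carry 1
  0+0+1 = 1
  1+0 = 1
  1+0 = 1
  1+0 = 1
  1+1 = 0 carry 1
  0+1+1 = 0 carry 1
  0+1+1 = 0 carry 1
  0+1+1 = 0 carry 1
  1+0+1 = 0 carry 1
  0+1+1 = 0 carry 1
  0+1+1 = 0 carry 1
  final carry 1
Sum = 0b100000001111101111001101010011010101; now AND with 0b01100000011001100100111000110101111:
  100000001111101111001101010011010101
& 001100000011001100100111000110101111
= 000000000011001100000101000010000101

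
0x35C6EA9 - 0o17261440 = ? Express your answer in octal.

0o307605611

0x35C6EA9 = 0o327067251 in octal.
Subtract column by column in base 8:
  1-0 → 1
  5-4 → 1
  2-4 → 6 (borrow)
  7-1-1 → 5
  6-6 → 0
  0-2 → 6 (borrow)
  7-7-1 → 7 (borrow)
  2-1-1 → 0
  3-0 → 3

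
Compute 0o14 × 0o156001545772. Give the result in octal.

Multiply each base-8 digit by 12, carrying:
  2×12 = 24 → write 0 carry 3
  7×12+3 = 87 → write 7 carry 10
  7×12+10 = 94 → write 6 carry 11
  5×12+11 = 71 → write 7 carry 8
  4×12+8 = 56 → write 0 carry 7
  5×12+7 = 67 → write 3 carry 8
  1×12+8 = 20 → write 4 carry 2
  0×12+2 = 2 → write 2
  0×12 = 0 → write 0
  6×12 = 72 → write 0 carry 9
  5×12+9 = 69 → write 5 carry 8
  1×12+8 = 20 → write 4 carry 2
  remaining carry: 2

0o2450024307670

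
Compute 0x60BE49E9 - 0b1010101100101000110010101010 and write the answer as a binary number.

0x60BE49E9 = 0b1100000101111100100100111101001 in binary.
Subtract column by column in base 2:
  1-0 → 1
  0-1 → 1 (borrow)
  0-0-1 → 1 (borrow)
  1-1-1 → 1 (borrow)
  0-0-1 → 1 (borrow)
  1-1-1 → 1 (borrow)
  1-0-1 → 0
  1-1 → 0
  1-0 → 1
  0-0 → 0
  0-1 → 1 (borrow)
  1-1-1 → 1 (borrow)
  0-0-1 → 1 (borrow)
  0-0-1 → 1 (borrow)
  1-0-1 → 0
  0-1 → 1 (borrow)
  0-0-1 → 1 (borrow)
  1-1-1 → 1 (borrow)
  1-0-1 → 0
  1-0 → 1
  1-1 → 0
  1-1 → 0
  0-0 → 0
  1-1 → 0
  0-0 → 0
  0-1 → 1 (borrow)
  0-0-1 → 1 (borrow)
  0-1-1 → 0 (borrow)
  0-0-1 → 1 (borrow)
  1-0-1 → 0
  1-0 → 1

0b1010110000010111011110100111111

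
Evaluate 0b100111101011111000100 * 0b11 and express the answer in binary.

0b1110111000011101001100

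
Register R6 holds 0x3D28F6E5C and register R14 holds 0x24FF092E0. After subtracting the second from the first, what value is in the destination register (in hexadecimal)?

0x1829EDB7C

Subtract column by column in base 16:
  C-0 → C
  5-E → 7 (borrow)
  E-2-1 → B
  6-9 → D (borrow)
  F-0-1 → E
  8-F → 9 (borrow)
  2-F-1 → 2 (borrow)
  D-4-1 → 8
  3-2 → 1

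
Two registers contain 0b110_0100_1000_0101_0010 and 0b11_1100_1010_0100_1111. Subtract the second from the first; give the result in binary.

0b100111111000000011

Subtract column by column in base 2:
  0-1 → 1 (borrow)
  1-1-1 → 1 (borrow)
  0-1-1 → 0 (borrow)
  0-1-1 → 0 (borrow)
  1-0-1 → 0
  0-0 → 0
  1-1 → 0
  0-0 → 0
  0-0 → 0
  0-1 → 1 (borrow)
  0-0-1 → 1 (borrow)
  1-1-1 → 1 (borrow)
  0-0-1 → 1 (borrow)
  0-0-1 → 1 (borrow)
  1-1-1 → 1 (borrow)
  0-1-1 → 0 (borrow)
  0-1-1 → 0 (borrow)
  1-1-1 → 1 (borrow)
  1-0-1 → 0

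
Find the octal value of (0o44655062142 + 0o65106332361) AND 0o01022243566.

Add column by column in base 8, right to left:
  2+1 = 3
  4+6 = 2 carry 1
  1+3+1 = 5
  2+2 = 4
  6+3 = 1 carry 1
  0+3+1 = 4
  5+6 = 3 carry 1
  5+0+1 = 6
  6+1 = 7
  4+5 = 1 carry 1
  4+6+1 = 3 carry 1
  final carry 1
Sum = 0o131763414523; now AND with 0o01022243566:
  1&0=0, 3&0=0, 1&1=1, 7&0=0, 6&2=2, 3&2=2, 4&2=0, 1&4=0, 4&3=0, 5&5=5, 2&6=2, 3&6=2

0o1022000522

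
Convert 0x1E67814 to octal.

Expand each hex digit to 4 bits: 1=0001 E=1110 6=0110 7=0111 8=1000 1=0001 4=0100.
Group the bits in threes: 001 111 001 100 111 100 000 010 100 → 171474024.

0o171474024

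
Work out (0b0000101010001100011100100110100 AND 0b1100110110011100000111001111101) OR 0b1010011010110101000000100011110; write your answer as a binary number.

0b1010111010111101000100100111110

0b0000101010001100011100100110100 AND 0b1100110110011100000111001111101 = 0b0000100010001100000100000110100.
Then OR with 0b1010011010110101000000100011110.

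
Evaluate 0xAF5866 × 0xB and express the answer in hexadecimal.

0x788CC62

Multiply each base-16 digit by 11, carrying:
  6×11 = 66 → write 2 carry 4
  6×11+4 = 70 → write 6 carry 4
  8×11+4 = 92 → write C carry 5
  5×11+5 = 60 → write C carry 3
  F×11+3 = 168 → write 8 carry 10
  A×11+10 = 120 → write 8 carry 7
  remaining carry: 7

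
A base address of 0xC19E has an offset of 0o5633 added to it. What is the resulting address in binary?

0xC19E = 0b1100000110011110 in binary.
0o5633 = 0b101110011011 in binary.
Add column by column in base 2, right to left:
  0+1 = 1
  1+1 = 0 carry 1
  1+0+1 = 0 carry 1
  1+1+1 = 1 carry 1
  1+1+1 = 1 carry 1
  0+0+1 = 1
  0+0 = 0
  1+1 = 0 carry 1
  1+1+1 = 1 carry 1
  0+1+1 = 0 carry 1
  0+0+1 = 1
  0+1 = 1
  0+0 = 0
  0+0 = 0
  1+0 = 1
  1+0 = 1

0b1100110100111001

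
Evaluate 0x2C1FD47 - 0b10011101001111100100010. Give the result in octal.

0o234657045

0x2C1FD47 = 0o260376507 in octal.
0b10011101001111100100010 = 0o23517442 in octal.
Subtract column by column in base 8:
  7-2 → 5
  0-4 → 4 (borrow)
  5-4-1 → 0
  6-7 → 7 (borrow)
  7-1-1 → 5
  3-5 → 6 (borrow)
  0-3-1 → 4 (borrow)
  6-2-1 → 3
  2-0 → 2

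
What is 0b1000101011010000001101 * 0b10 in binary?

Multiply each base-2 digit by 2, carrying:
  1×2 = 2 → write 0 carry 1
  0×2+1 = 1 → write 1
  1×2 = 2 → write 0 carry 1
  1×2+1 = 3 → write 1 carry 1
  0×2+1 = 1 → write 1
  0×2 = 0 → write 0
  0×2 = 0 → write 0
  0×2 = 0 → write 0
  0×2 = 0 → write 0
  0×2 = 0 → write 0
  1×2 = 2 → write 0 carry 1
  0×2+1 = 1 → write 1
  1×2 = 2 → write 0 carry 1
  1×2+1 = 3 → write 1 carry 1
  0×2+1 = 1 → write 1
  1×2 = 2 → write 0 carry 1
  0×2+1 = 1 → write 1
  1×2 = 2 → write 0 carry 1
  0×2+1 = 1 → write 1
  0×2 = 0 → write 0
  0×2 = 0 → write 0
  1×2 = 2 → write 0 carry 1
  remaining carry: 1

0b10001010110100000011010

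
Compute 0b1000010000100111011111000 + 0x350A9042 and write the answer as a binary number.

0b110110000100101101111100111010

0x350A9042 = 0b110101000010101001000001000010 in binary.
Add column by column in base 2, right to left:
  0+0 = 0
  0+1 = 1
  0+0 = 0
  1+0 = 1
  1+0 = 1
  1+0 = 1
  1+1 = 0 carry 1
  1+0+1 = 0 carry 1
  0+0+1 = 1
  1+0 = 1
  1+0 = 1
  1+0 = 1
  0+1 = 1
  0+0 = 0
  1+0 = 1
  0+1 = 1
  0+0 = 0
  0+1 = 1
  0+0 = 0
  1+1 = 0 carry 1
  0+0+1 = 1
  0+0 = 0
  0+0 = 0
  0+0 = 0
  1+1 = 0 carry 1
  0+0+1 = 1
  0+1 = 1
  0+0 = 0
  0+1 = 1
  0+1 = 1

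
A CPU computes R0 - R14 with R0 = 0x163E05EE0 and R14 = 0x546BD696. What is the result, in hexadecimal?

0x10F74884A

Subtract column by column in base 16:
  0-6 → A (borrow)
  E-9-1 → 4
  E-6 → 8
  5-D → 8 (borrow)
  0-B-1 → 4 (borrow)
  E-6-1 → 7
  3-4 → F (borrow)
  6-5-1 → 0
  1-0 → 1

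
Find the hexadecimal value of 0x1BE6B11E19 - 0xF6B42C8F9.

0xC7B6E5520

Subtract column by column in base 16:
  9-9 → 0
  1-F → 2 (borrow)
  E-8-1 → 5
  1-C → 5 (borrow)
  1-2-1 → E (borrow)
  B-4-1 → 6
  6-B → B (borrow)
  E-6-1 → 7
  B-F → C (borrow)
  1-0-1 → 0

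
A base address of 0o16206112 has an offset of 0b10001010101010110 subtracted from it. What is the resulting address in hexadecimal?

0x37f6f4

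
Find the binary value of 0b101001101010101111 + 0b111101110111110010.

Add column by column in base 2, right to left:
  1+0 = 1
  1+1 = 0 carry 1
  1+0+1 = 0 carry 1
  1+0+1 = 0 carry 1
  0+1+1 = 0 carry 1
  1+1+1 = 1 carry 1
  0+1+1 = 0 carry 1
  1+1+1 = 1 carry 1
  0+1+1 = 0 carry 1
  1+0+1 = 0 carry 1
  0+1+1 = 0 carry 1
  1+1+1 = 1 carry 1
  1+1+1 = 1 carry 1
  0+0+1 = 1
  0+1 = 1
  1+1 = 0 carry 1
  0+1+1 = 0 carry 1
  1+1+1 = 1 carry 1
  final carry 1

0b1100111100010100001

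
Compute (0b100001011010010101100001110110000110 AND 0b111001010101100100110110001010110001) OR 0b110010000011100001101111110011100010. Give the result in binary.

0b100001011010010101100001110110000110 AND 0b111001010101100100110110001010110001 = 0b100001010000000100100000000010000000.
Then OR with 0b110010000011100001101111110011100010.

0b110011010011100101101111110011100010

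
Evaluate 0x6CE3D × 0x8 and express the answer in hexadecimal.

Multiply each base-16 digit by 8, carrying:
  D×8 = 104 → write 8 carry 6
  3×8+6 = 30 → write E carry 1
  E×8+1 = 113 → write 1 carry 7
  C×8+7 = 103 → write 7 carry 6
  6×8+6 = 54 → write 6 carry 3
  remaining carry: 3

0x3671E8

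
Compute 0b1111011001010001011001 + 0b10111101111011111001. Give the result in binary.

0b10010010111001101010010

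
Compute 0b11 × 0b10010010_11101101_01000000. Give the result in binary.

Multiply each base-2 digit by 3, carrying:
  0×3 = 0 → write 0
  0×3 = 0 → write 0
  0×3 = 0 → write 0
  0×3 = 0 → write 0
  0×3 = 0 → write 0
  0×3 = 0 → write 0
  1×3 = 3 → write 1 carry 1
  0×3+1 = 1 → write 1
  1×3 = 3 → write 1 carry 1
  0×3+1 = 1 → write 1
  1×3 = 3 → write 1 carry 1
  1×3+1 = 4 → write 0 carry 2
  0×3+2 = 2 → write 0 carry 1
  1×3+1 = 4 → write 0 carry 2
  1×3+2 = 5 → write 1 carry 2
  1×3+2 = 5 → write 1 carry 2
  0×3+2 = 2 → write 0 carry 1
  1×3+1 = 4 → write 0 carry 2
  0×3+2 = 2 → write 0 carry 1
  0×3+1 = 1 → write 1
  1×3 = 3 → write 1 carry 1
  0×3+1 = 1 → write 1
  0×3 = 0 → write 0
  1×3 = 3 → write 1 carry 1
  remaining carry: 1

0b1101110001100011111000000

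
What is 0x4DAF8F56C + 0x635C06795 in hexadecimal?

0xB10B95D01

Add column by column in base 16, right to left:
  C+5 = 1 carry 1
  6+9+1 = 0 carry 1
  5+7+1 = D
  F+6 = 5 carry 1
  8+0+1 = 9
  F+C = B carry 1
  A+5+1 = 0 carry 1
  D+3+1 = 1 carry 1
  4+6+1 = B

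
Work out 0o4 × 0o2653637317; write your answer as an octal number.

0o13257175474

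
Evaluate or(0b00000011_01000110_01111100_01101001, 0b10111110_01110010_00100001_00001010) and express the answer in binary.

OR bit by bit (1 where either bit is 1):
  00000011010001100111110001101001
| 10111110011100100010000100001010
= 10111111011101100111110101101011

0b10111111011101100111110101101011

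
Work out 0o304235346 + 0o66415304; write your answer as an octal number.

Add column by column in base 8, right to left:
  6+4 = 2 carry 1
  4+0+1 = 5
  3+3 = 6
  5+5 = 2 carry 1
  3+1+1 = 5
  2+4 = 6
  4+6 = 2 carry 1
  0+6+1 = 7
  3+0 = 3

0o372652652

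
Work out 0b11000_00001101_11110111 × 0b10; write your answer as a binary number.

Multiply each base-2 digit by 2, carrying:
  1×2 = 2 → write 0 carry 1
  1×2+1 = 3 → write 1 carry 1
  1×2+1 = 3 → write 1 carry 1
  0×2+1 = 1 → write 1
  1×2 = 2 → write 0 carry 1
  1×2+1 = 3 → write 1 carry 1
  1×2+1 = 3 → write 1 carry 1
  1×2+1 = 3 → write 1 carry 1
  1×2+1 = 3 → write 1 carry 1
  0×2+1 = 1 → write 1
  1×2 = 2 → write 0 carry 1
  1×2+1 = 3 → write 1 carry 1
  0×2+1 = 1 → write 1
  0×2 = 0 → write 0
  0×2 = 0 → write 0
  0×2 = 0 → write 0
  0×2 = 0 → write 0
  0×2 = 0 → write 0
  0×2 = 0 → write 0
  1×2 = 2 → write 0 carry 1
  1×2+1 = 3 → write 1 carry 1
  remaining carry: 1

0b1100000001101111101110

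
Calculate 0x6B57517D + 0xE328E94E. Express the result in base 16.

Add column by column in base 16, right to left:
  D+E = B carry 1
  7+4+1 = C
  1+9 = A
  5+E = 3 carry 1
  7+8+1 = 0 carry 1
  5+2+1 = 8
  B+3 = E
  6+E = 4 carry 1
  final carry 1

0x14E803ACB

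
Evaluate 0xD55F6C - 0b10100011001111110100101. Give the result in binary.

0b100000111011111111000111

0xD55F6C = 0b110101010101111101101100 in binary.
Subtract column by column in base 2:
  0-1 → 1 (borrow)
  0-0-1 → 1 (borrow)
  1-1-1 → 1 (borrow)
  1-0-1 → 0
  0-0 → 0
  1-1 → 0
  1-0 → 1
  0-1 → 1 (borrow)
  1-1-1 → 1 (borrow)
  1-1-1 → 1 (borrow)
  1-1-1 → 1 (borrow)
  1-1-1 → 1 (borrow)
  1-1-1 → 1 (borrow)
  0-0-1 → 1 (borrow)
  1-0-1 → 0
  0-1 → 1 (borrow)
  1-1-1 → 1 (borrow)
  0-0-1 → 1 (borrow)
  1-0-1 → 0
  0-0 → 0
  1-1 → 0
  0-0 → 0
  1-1 → 0
  1-0 → 1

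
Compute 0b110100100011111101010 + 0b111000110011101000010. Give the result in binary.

0b1101101010111100101100

Add column by column in base 2, right to left:
  0+0 = 0
  1+1 = 0 carry 1
  0+0+1 = 1
  1+0 = 1
  0+0 = 0
  1+0 = 1
  1+1 = 0 carry 1
  1+0+1 = 0 carry 1
  1+1+1 = 1 carry 1
  1+1+1 = 1 carry 1
  1+1+1 = 1 carry 1
  0+0+1 = 1
  0+0 = 0
  0+1 = 1
  1+1 = 0 carry 1
  0+0+1 = 1
  0+0 = 0
  1+0 = 1
  0+1 = 1
  1+1 = 0 carry 1
  1+1+1 = 1 carry 1
  final carry 1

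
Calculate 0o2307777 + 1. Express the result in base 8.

0o2310000

The trailing 4 digits are 7 (max in base 8), so adding 1 cascades: they roll to 0 and the next digit up increments.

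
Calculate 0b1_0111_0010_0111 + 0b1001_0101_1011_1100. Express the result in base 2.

Add column by column in base 2, right to left:
  1+0 = 1
  1+0 = 1
  1+1 = 0 carry 1
  0+1+1 = 0 carry 1
  0+1+1 = 0 carry 1
  1+1+1 = 1 carry 1
  0+0+1 = 1
  0+1 = 1
  1+1 = 0 carry 1
  1+0+1 = 0 carry 1
  1+1+1 = 1 carry 1
  0+0+1 = 1
  1+1 = 0 carry 1
  0+0+1 = 1
  0+0 = 0
  0+1 = 1

0b1010110011100011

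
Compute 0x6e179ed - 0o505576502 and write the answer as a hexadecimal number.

0o505576502 = 0x516fd42 in hexadecimal.
Subtract column by column in base 16:
  d-2 → b
  e-4 → a
  9-d → c (borrow)
  7-f-1 → 7 (borrow)
  1-6-1 → a (borrow)
  e-1-1 → c
  6-5 → 1

0x1ca7cab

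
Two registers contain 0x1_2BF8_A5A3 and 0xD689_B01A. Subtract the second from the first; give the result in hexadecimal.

Subtract column by column in base 16:
  3-A → 9 (borrow)
  A-1-1 → 8
  5-0 → 5
  A-B → F (borrow)
  8-9-1 → E (borrow)
  F-8-1 → 6
  B-6 → 5
  2-D → 5 (borrow)
  1-0-1 → 0

0x556EF589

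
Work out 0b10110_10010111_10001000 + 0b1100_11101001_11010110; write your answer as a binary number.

Add column by column in base 2, right to left:
  0+0 = 0
  0+1 = 1
  0+1 = 1
  1+0 = 1
  0+1 = 1
  0+0 = 0
  0+1 = 1
  1+1 = 0 carry 1
  1+1+1 = 1 carry 1
  1+0+1 = 0 carry 1
  1+0+1 = 0 carry 1
  0+1+1 = 0 carry 1
  1+0+1 = 0 carry 1
  0+1+1 = 0 carry 1
  0+1+1 = 0 carry 1
  1+1+1 = 1 carry 1
  0+0+1 = 1
  1+0 = 1
  1+1 = 0 carry 1
  0+1+1 = 0 carry 1
  1+0+1 = 0 carry 1
  final carry 1

0b1000111000000101011110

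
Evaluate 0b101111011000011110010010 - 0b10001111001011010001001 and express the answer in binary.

0b11101011111000100001001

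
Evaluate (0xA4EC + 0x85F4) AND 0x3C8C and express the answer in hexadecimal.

0x2880

Add column by column in base 16, right to left:
  C+4 = 0 carry 1
  E+F+1 = E carry 1
  4+5+1 = A
  A+8 = 2 carry 1
  final carry 1
Sum = 0x12AE0; now AND with 0x3C8C:
  1&0=0, 2&3=2, A&C=8, E&8=8, 0&C=0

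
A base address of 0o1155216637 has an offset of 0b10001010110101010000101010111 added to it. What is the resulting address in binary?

0b11011000011111011111011110110

0o1155216637 = 0b1001101101010001110110011111 in binary.
Add column by column in base 2, right to left:
  1+1 = 0 carry 1
  1+1+1 = 1 carry 1
  1+1+1 = 1 carry 1
  1+0+1 = 0 carry 1
  1+1+1 = 1 carry 1
  0+0+1 = 1
  0+1 = 1
  1+0 = 1
  1+1 = 0 carry 1
  0+0+1 = 1
  1+0 = 1
  1+0 = 1
  1+0 = 1
  0+1 = 1
  0+0 = 0
  0+1 = 1
  1+0 = 1
  0+1 = 1
  1+0 = 1
  0+1 = 1
  1+1 = 0 carry 1
  1+0+1 = 0 carry 1
  0+1+1 = 0 carry 1
  1+0+1 = 0 carry 1
  1+1+1 = 1 carry 1
  0+0+1 = 1
  0+0 = 0
  1+0 = 1
  0+1 = 1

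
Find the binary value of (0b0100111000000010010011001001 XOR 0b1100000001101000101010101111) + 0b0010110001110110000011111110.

0b1011101011100000111101100100

First 0b0100111000000010010011001001 XOR 0b1100000001101000101010101111 = 0b1000111001101010111001100110.
Add column by column in base 2, right to left:
  0+0 = 0
  1+1 = 0 carry 1
  1+1+1 = 1 carry 1
  0+1+1 = 0 carry 1
  0+1+1 = 0 carry 1
  1+1+1 = 1 carry 1
  1+1+1 = 1 carry 1
  0+1+1 = 0 carry 1
  0+0+1 = 1
  1+0 = 1
  1+0 = 1
  1+0 = 1
  0+0 = 0
  1+1 = 0 carry 1
  0+1+1 = 0 carry 1
  1+0+1 = 0 carry 1
  0+1+1 = 0 carry 1
  1+1+1 = 1 carry 1
  1+1+1 = 1 carry 1
  0+0+1 = 1
  0+0 = 0
  1+0 = 1
  1+1 = 0 carry 1
  1+1+1 = 1 carry 1
  0+0+1 = 1
  0+1 = 1
  0+0 = 0
  1+0 = 1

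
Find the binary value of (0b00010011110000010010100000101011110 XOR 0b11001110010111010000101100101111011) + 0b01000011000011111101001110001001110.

First 0b00010011110000010010100000101011110 XOR 0b11001110010111010000101100101111011 = 0b11011101100111000010001100000100101.
Add column by column in base 2, right to left:
  1+0 = 1
  0+1 = 1
  1+1 = 0 carry 1
  0+1+1 = 0 carry 1
  0+0+1 = 1
  1+0 = 1
  0+1 = 1
  0+0 = 0
  0+0 = 0
  0+0 = 0
  0+1 = 1
  1+1 = 0 carry 1
  1+1+1 = 1 carry 1
  0+0+1 = 1
  0+0 = 0
  0+1 = 1
  1+0 = 1
  0+1 = 1
  0+1 = 1
  0+1 = 1
  0+1 = 1
  1+1 = 0 carry 1
  1+1+1 = 1 carry 1
  1+0+1 = 0 carry 1
  0+0+1 = 1
  0+0 = 0
  1+0 = 1
  1+1 = 0 carry 1
  0+1+1 = 0 carry 1
  1+0+1 = 0 carry 1
  1+0+1 = 0 carry 1
  1+0+1 = 0 carry 1
  0+0+1 = 1
  1+1 = 0 carry 1
  1+0+1 = 0 carry 1
  final carry 1

0b100100000101010111111011010001110011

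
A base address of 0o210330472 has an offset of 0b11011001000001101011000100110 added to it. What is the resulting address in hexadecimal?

0x1D428760

0o210330472 = 0x221B13A in hexadecimal.
0b11011001000001101011000100110 = 0x1B20D626 in hexadecimal.
Add column by column in base 16, right to left:
  A+6 = 0 carry 1
  3+2+1 = 6
  1+6 = 7
  B+D = 8 carry 1
  1+0+1 = 2
  2+2 = 4
  2+B = D
  0+1 = 1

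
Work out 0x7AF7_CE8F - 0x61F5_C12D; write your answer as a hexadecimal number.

0x19020D62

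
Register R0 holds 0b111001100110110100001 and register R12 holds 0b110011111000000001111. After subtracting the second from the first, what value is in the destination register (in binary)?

0b101101110110010010

Subtract column by column in base 2:
  1-1 → 0
  0-1 → 1 (borrow)
  0-1-1 → 0 (borrow)
  0-1-1 → 0 (borrow)
  0-0-1 → 1 (borrow)
  1-0-1 → 0
  0-0 → 0
  1-0 → 1
  1-0 → 1
  0-0 → 0
  1-0 → 1
  1-0 → 1
  0-1 → 1 (borrow)
  0-1-1 → 0 (borrow)
  1-1-1 → 1 (borrow)
  1-1-1 → 1 (borrow)
  0-1-1 → 0 (borrow)
  0-0-1 → 1 (borrow)
  1-0-1 → 0
  1-1 → 0
  1-1 → 0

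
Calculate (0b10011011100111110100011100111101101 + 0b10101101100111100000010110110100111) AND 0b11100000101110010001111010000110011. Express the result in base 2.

0b1000000001110010000110010000010000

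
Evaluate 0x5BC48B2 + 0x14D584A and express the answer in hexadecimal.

0x709A0FC

Add column by column in base 16, right to left:
  2+A = C
  B+4 = F
  8+8 = 0 carry 1
  4+5+1 = A
  C+D = 9 carry 1
  B+4+1 = 0 carry 1
  5+1+1 = 7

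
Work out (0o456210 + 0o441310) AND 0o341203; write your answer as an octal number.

0o101000

Add column by column in base 8, right to left:
  0+0 = 0
  1+1 = 2
  2+3 = 5
  6+1 = 7
  5+4 = 1 carry 1
  4+4+1 = 1 carry 1
  final carry 1
Sum = 0o1117520; now AND with 0o341203:
  1&0=0, 1&3=1, 1&4=0, 7&1=1, 5&2=0, 2&0=0, 0&3=0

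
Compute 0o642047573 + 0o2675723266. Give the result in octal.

Add column by column in base 8, right to left:
  3+6 = 1 carry 1
  7+6+1 = 6 carry 1
  5+2+1 = 0 carry 1
  7+3+1 = 3 carry 1
  4+2+1 = 7
  0+7 = 7
  2+5 = 7
  4+7 = 3 carry 1
  6+6+1 = 5 carry 1
  0+2+1 = 3

0o3537773061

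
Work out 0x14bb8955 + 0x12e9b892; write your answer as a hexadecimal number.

0x27a541e7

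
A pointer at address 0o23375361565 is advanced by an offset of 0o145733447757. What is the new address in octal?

0o171331031544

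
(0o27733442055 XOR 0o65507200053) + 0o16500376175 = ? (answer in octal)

0o60735240203

First 0o27733442055 XOR 0o65507200053 = 0o42234642006.
Add column by column in base 8, right to left:
  6+5 = 3 carry 1
  0+7+1 = 0 carry 1
  0+1+1 = 2
  2+6 = 0 carry 1
  4+7+1 = 4 carry 1
  6+3+1 = 2 carry 1
  4+0+1 = 5
  3+0 = 3
  2+5 = 7
  2+6 = 0 carry 1
  4+1+1 = 6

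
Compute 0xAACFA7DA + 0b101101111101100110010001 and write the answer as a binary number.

0xAACFA7DA = 0b10101010110011111010011111011010 in binary.
Add column by column in base 2, right to left:
  0+1 = 1
  1+0 = 1
  0+0 = 0
  1+0 = 1
  1+1 = 0 carry 1
  0+0+1 = 1
  1+0 = 1
  1+1 = 0 carry 1
  1+1+1 = 1 carry 1
  1+0+1 = 0 carry 1
  1+0+1 = 0 carry 1
  0+1+1 = 0 carry 1
  0+1+1 = 0 carry 1
  1+0+1 = 0 carry 1
  0+1+1 = 0 carry 1
  1+1+1 = 1 carry 1
  1+1+1 = 1 carry 1
  1+1+1 = 1 carry 1
  1+1+1 = 1 carry 1
  1+0+1 = 0 carry 1
  0+1+1 = 0 carry 1
  0+1+1 = 0 carry 1
  1+0+1 = 0 carry 1
  1+1+1 = 1 carry 1
  0+0+1 = 1
  1+0 = 1
  0+0 = 0
  1+0 = 1
  0+0 = 0
  1+0 = 1
  0+0 = 0
  1+0 = 1

0b10101011100001111000000101101011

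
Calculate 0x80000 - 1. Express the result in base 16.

0x7ffff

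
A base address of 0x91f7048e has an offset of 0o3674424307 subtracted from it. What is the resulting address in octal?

0o16301155707

0x91f7048e = 0o22175602216 in octal.
Subtract column by column in base 8:
  6-7 → 7 (borrow)
  1-0-1 → 0
  2-3 → 7 (borrow)
  2-4-1 → 5 (borrow)
  0-2-1 → 5 (borrow)
  6-4-1 → 1
  5-4 → 1
  7-7 → 0
  1-6 → 3 (borrow)
  2-3-1 → 6 (borrow)
  2-0-1 → 1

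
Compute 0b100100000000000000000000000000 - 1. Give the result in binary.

The trailing 26 digits are 0, so subtracting 1 borrows through: they become 1 and the next digit up decrements.

0b100011111111111111111111111111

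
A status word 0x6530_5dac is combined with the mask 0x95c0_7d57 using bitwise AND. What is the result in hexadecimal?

AND each hex digit independently (no carries):
  6&9=0, 5&5=5, 3&c=0, 0&0=0, 5&7=5, d&d=d, a&5=0, c&7=4

0x05005d04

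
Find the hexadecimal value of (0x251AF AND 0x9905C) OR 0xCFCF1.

0xCFCFD

0x251AF AND 0x9905C = 0x0100C.
Then OR with 0xCFCF1.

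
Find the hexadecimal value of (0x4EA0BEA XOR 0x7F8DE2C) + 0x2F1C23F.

0x6049805

First 0x4EA0BEA XOR 0x7F8DE2C = 0x312D5C6.
Add column by column in base 16, right to left:
  6+F = 5 carry 1
  C+3+1 = 0 carry 1
  5+2+1 = 8
  D+C = 9 carry 1
  2+1+1 = 4
  1+F = 0 carry 1
  3+2+1 = 6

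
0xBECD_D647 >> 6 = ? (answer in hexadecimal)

6 bits is not a whole number of base-16 digits; in binary: 10111110110011011101011001000111 >> 6 = 10111110110011011101011001.

0x2FB3759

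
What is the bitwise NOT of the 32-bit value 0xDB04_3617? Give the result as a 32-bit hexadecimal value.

Each hex digit d becomes F−d:
  D→2, B→4, 0→F, 4→B, 3→C, 6→9, 1→E, 7→8

0x24FBC9E8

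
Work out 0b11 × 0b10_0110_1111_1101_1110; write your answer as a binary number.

0b1110100111110011010

Multiply each base-2 digit by 3, carrying:
  0×3 = 0 → write 0
  1×3 = 3 → write 1 carry 1
  1×3+1 = 4 → write 0 carry 2
  1×3+2 = 5 → write 1 carry 2
  1×3+2 = 5 → write 1 carry 2
  0×3+2 = 2 → write 0 carry 1
  1×3+1 = 4 → write 0 carry 2
  1×3+2 = 5 → write 1 carry 2
  1×3+2 = 5 → write 1 carry 2
  1×3+2 = 5 → write 1 carry 2
  1×3+2 = 5 → write 1 carry 2
  1×3+2 = 5 → write 1 carry 2
  0×3+2 = 2 → write 0 carry 1
  1×3+1 = 4 → write 0 carry 2
  1×3+2 = 5 → write 1 carry 2
  0×3+2 = 2 → write 0 carry 1
  0×3+1 = 1 → write 1
  1×3 = 3 → write 1 carry 1
  remaining carry: 1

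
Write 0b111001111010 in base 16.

Group the bits into nibbles: 1110 0111 1010 → E7A.

0xE7A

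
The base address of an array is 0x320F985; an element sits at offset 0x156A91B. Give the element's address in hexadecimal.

Add column by column in base 16, right to left:
  5+B = 0 carry 1
  8+1+1 = A
  9+9 = 2 carry 1
  F+A+1 = A carry 1
  0+6+1 = 7
  2+5 = 7
  3+1 = 4

0x477A2A0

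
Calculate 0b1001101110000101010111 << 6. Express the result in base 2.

0b1001101110000101010111000000

Left shift by 6: append 6 zero bits.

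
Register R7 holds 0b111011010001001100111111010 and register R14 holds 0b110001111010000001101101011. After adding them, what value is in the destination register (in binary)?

Add column by column in base 2, right to left:
  0+1 = 1
  1+1 = 0 carry 1
  0+0+1 = 1
  1+1 = 0 carry 1
  1+0+1 = 0 carry 1
  1+1+1 = 1 carry 1
  1+1+1 = 1 carry 1
  1+0+1 = 0 carry 1
  1+1+1 = 1 carry 1
  0+1+1 = 0 carry 1
  0+0+1 = 1
  1+0 = 1
  1+0 = 1
  0+0 = 0
  0+0 = 0
  1+0 = 1
  0+1 = 1
  0+0 = 0
  0+1 = 1
  1+1 = 0 carry 1
  0+1+1 = 0 carry 1
  1+1+1 = 1 carry 1
  1+0+1 = 0 carry 1
  0+0+1 = 1
  1+0 = 1
  1+1 = 0 carry 1
  1+1+1 = 1 carry 1
  final carry 1

0b1101101001011001110101100101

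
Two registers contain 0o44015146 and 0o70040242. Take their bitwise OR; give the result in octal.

OR each oct digit independently (no carries):
  4|7=7, 4|0=4, 0|0=0, 1|4=5, 5|0=5, 1|2=3, 4|4=4, 6|2=6

0o74055346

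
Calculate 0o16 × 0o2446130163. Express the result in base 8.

Multiply each base-8 digit by 14, carrying:
  3×14 = 42 → write 2 carry 5
  6×14+5 = 89 → write 1 carry 11
  1×14+11 = 25 → write 1 carry 3
  0×14+3 = 3 → write 3
  3×14 = 42 → write 2 carry 5
  1×14+5 = 19 → write 3 carry 2
  6×14+2 = 86 → write 6 carry 10
  4×14+10 = 66 → write 2 carry 8
  4×14+8 = 64 → write 0 carry 8
  2×14+8 = 36 → write 4 carry 4
  remaining carry: 4

0o44026323112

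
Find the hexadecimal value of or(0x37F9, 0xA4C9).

0xB7F9

OR each hex digit independently (no carries):
  3|A=B, 7|4=7, F|C=F, 9|9=9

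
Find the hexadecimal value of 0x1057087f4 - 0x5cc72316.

0xa8a964de

Subtract column by column in base 16:
  4-6 → e (borrow)
  f-1-1 → d
  7-3 → 4
  8-2 → 6
  0-7 → 9 (borrow)
  7-c-1 → a (borrow)
  5-c-1 → 8 (borrow)
  0-5-1 → a (borrow)
  1-0-1 → 0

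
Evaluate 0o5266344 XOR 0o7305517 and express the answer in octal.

XOR each oct digit independently (no carries):
  5^7=2, 2^3=1, 6^0=6, 6^5=3, 3^5=6, 4^1=5, 4^7=3

0o2163653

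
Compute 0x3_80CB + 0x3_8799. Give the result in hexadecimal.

Add column by column in base 16, right to left:
  B+9 = 4 carry 1
  C+9+1 = 6 carry 1
  0+7+1 = 8
  8+8 = 0 carry 1
  3+3+1 = 7

0x70864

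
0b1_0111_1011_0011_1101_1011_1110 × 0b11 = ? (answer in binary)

Multiply each base-2 digit by 3, carrying:
  0×3 = 0 → write 0
  1×3 = 3 → write 1 carry 1
  1×3+1 = 4 → write 0 carry 2
  1×3+2 = 5 → write 1 carry 2
  1×3+2 = 5 → write 1 carry 2
  1×3+2 = 5 → write 1 carry 2
  0×3+2 = 2 → write 0 carry 1
  1×3+1 = 4 → write 0 carry 2
  1×3+2 = 5 → write 1 carry 2
  0×3+2 = 2 → write 0 carry 1
  1×3+1 = 4 → write 0 carry 2
  1×3+2 = 5 → write 1 carry 2
  1×3+2 = 5 → write 1 carry 2
  1×3+2 = 5 → write 1 carry 2
  0×3+2 = 2 → write 0 carry 1
  0×3+1 = 1 → write 1
  1×3 = 3 → write 1 carry 1
  1×3+1 = 4 → write 0 carry 2
  0×3+2 = 2 → write 0 carry 1
  1×3+1 = 4 → write 0 carry 2
  1×3+2 = 5 → write 1 carry 2
  1×3+2 = 5 → write 1 carry 2
  1×3+2 = 5 → write 1 carry 2
  0×3+2 = 2 → write 0 carry 1
  1×3+1 = 4 → write 0 carry 2
  remaining carry: 10

0b100011100011011100100111010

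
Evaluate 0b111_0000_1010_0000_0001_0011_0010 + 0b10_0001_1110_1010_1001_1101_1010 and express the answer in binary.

Add column by column in base 2, right to left:
  0+0 = 0
  1+1 = 0 carry 1
  0+0+1 = 1
  0+1 = 1
  1+1 = 0 carry 1
  1+0+1 = 0 carry 1
  0+1+1 = 0 carry 1
  0+1+1 = 0 carry 1
  1+1+1 = 1 carry 1
  0+0+1 = 1
  0+0 = 0
  0+1 = 1
  0+0 = 0
  0+1 = 1
  0+0 = 0
  0+1 = 1
  0+0 = 0
  1+1 = 0 carry 1
  0+1+1 = 0 carry 1
  1+1+1 = 1 carry 1
  0+1+1 = 0 carry 1
  0+0+1 = 1
  0+0 = 0
  0+0 = 0
  1+0 = 1
  1+1 = 0 carry 1
  1+0+1 = 0 carry 1
  final carry 1

0b1001001010001010101100001100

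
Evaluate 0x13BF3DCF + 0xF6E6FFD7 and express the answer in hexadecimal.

Add column by column in base 16, right to left:
  F+7 = 6 carry 1
  C+D+1 = A carry 1
  D+F+1 = D carry 1
  3+F+1 = 3 carry 1
  F+6+1 = 6 carry 1
  B+E+1 = A carry 1
  3+6+1 = A
  1+F = 0 carry 1
  final carry 1

0x10AA63DA6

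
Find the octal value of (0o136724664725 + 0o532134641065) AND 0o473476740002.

Add column by column in base 8, right to left:
  5+5 = 2 carry 1
  2+6+1 = 1 carry 1
  7+0+1 = 0 carry 1
  4+1+1 = 6
  6+4 = 2 carry 1
  6+6+1 = 5 carry 1
  4+4+1 = 1 carry 1
  2+3+1 = 6
  7+1 = 0 carry 1
  6+2+1 = 1 carry 1
  3+3+1 = 7
  1+5 = 6
Sum = 0o671061526012; now AND with 0o473476740002:
  6&4=4, 7&7=7, 1&3=1, 0&4=0, 6&7=6, 1&6=0, 5&7=5, 2&4=0, 6&0=0, 0&0=0, 1&0=0, 2&2=2

0o471060500002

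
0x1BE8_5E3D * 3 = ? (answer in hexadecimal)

Multiply each base-16 digit by 3, carrying:
  D×3 = 39 → write 7 carry 2
  3×3+2 = 11 → write B
  E×3 = 42 → write A carry 2
  5×3+2 = 17 → write 1 carry 1
  8×3+1 = 25 → write 9 carry 1
  E×3+1 = 43 → write B carry 2
  B×3+2 = 35 → write 3 carry 2
  1×3+2 = 5 → write 5

0x53B91AB7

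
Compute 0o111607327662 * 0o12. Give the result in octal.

0o1341512156364

Multiply each base-8 digit by 10, carrying:
  2×10 = 20 → write 4 carry 2
  6×10+2 = 62 → write 6 carry 7
  6×10+7 = 67 → write 3 carry 8
  7×10+8 = 78 → write 6 carry 9
  2×10+9 = 29 → write 5 carry 3
  3×10+3 = 33 → write 1 carry 4
  7×10+4 = 74 → write 2 carry 9
  0×10+9 = 9 → write 1 carry 1
  6×10+1 = 61 → write 5 carry 7
  1×10+7 = 17 → write 1 carry 2
  1×10+2 = 12 → write 4 carry 1
  1×10+1 = 11 → write 3 carry 1
  remaining carry: 1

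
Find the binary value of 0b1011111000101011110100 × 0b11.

0b100011101010000011011100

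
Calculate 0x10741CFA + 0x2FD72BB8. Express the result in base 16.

0x404B48B2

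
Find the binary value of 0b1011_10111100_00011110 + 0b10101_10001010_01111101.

Add column by column in base 2, right to left:
  0+1 = 1
  1+0 = 1
  1+1 = 0 carry 1
  1+1+1 = 1 carry 1
  1+1+1 = 1 carry 1
  0+1+1 = 0 carry 1
  0+1+1 = 0 carry 1
  0+0+1 = 1
  0+0 = 0
  0+1 = 1
  1+0 = 1
  1+1 = 0 carry 1
  1+0+1 = 0 carry 1
  1+0+1 = 0 carry 1
  0+0+1 = 1
  1+1 = 0 carry 1
  1+1+1 = 1 carry 1
  1+0+1 = 0 carry 1
  0+1+1 = 0 carry 1
  1+0+1 = 0 carry 1
  0+1+1 = 0 carry 1
  final carry 1

0b1000010100011010011011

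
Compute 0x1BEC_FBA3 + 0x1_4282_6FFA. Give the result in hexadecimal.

0x15E6F6B9D

Add column by column in base 16, right to left:
  3+A = D
  A+F = 9 carry 1
  B+F+1 = B carry 1
  F+6+1 = 6 carry 1
  C+2+1 = F
  E+8 = 6 carry 1
  B+2+1 = E
  1+4 = 5
  0+1 = 1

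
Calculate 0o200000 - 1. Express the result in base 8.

0o177777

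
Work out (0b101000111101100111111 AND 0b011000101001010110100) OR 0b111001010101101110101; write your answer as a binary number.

0b111001111101101110101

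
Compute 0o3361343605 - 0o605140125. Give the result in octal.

0o2554203460

Subtract column by column in base 8:
  5-5 → 0
  0-2 → 6 (borrow)
  6-1-1 → 4
  3-0 → 3
  4-4 → 0
  3-1 → 2
  1-5 → 4 (borrow)
  6-0-1 → 5
  3-6 → 5 (borrow)
  3-0-1 → 2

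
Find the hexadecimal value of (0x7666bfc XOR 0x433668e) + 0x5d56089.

First 0x7666bfc XOR 0x433668e = 0x3550d72.
Add column by column in base 16, right to left:
  2+9 = b
  7+8 = f
  d+0 = d
  0+6 = 6
  5+5 = a
  5+d = 2 carry 1
  3+5+1 = 9

0x92a6dfb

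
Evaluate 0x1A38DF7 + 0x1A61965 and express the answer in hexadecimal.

0x349A75C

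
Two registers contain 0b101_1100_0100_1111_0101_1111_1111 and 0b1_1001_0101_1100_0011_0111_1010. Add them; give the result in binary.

Add column by column in base 2, right to left:
  1+0 = 1
  1+1 = 0 carry 1
  1+0+1 = 0 carry 1
  1+1+1 = 1 carry 1
  1+1+1 = 1 carry 1
  1+1+1 = 1 carry 1
  1+1+1 = 1 carry 1
  1+0+1 = 0 carry 1
  1+1+1 = 1 carry 1
  0+1+1 = 0 carry 1
  1+0+1 = 0 carry 1
  0+0+1 = 1
  1+0 = 1
  1+0 = 1
  1+1 = 0 carry 1
  1+1+1 = 1 carry 1
  0+1+1 = 0 carry 1
  0+0+1 = 1
  1+1 = 0 carry 1
  0+0+1 = 1
  0+1 = 1
  0+0 = 0
  1+0 = 1
  1+1 = 0 carry 1
  1+1+1 = 1 carry 1
  0+0+1 = 1
  1+0 = 1

0b111010110101011100101111001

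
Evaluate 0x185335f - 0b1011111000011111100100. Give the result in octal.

0x185335f = 0o141231537 in octal.
0b1011111000011111100100 = 0o13703744 in octal.
Subtract column by column in base 8:
  7-4 → 3
  3-4 → 7 (borrow)
  5-7-1 → 5 (borrow)
  1-3-1 → 5 (borrow)
  3-0-1 → 2
  2-7 → 3 (borrow)
  1-3-1 → 5 (borrow)
  4-1-1 → 2
  1-0 → 1

0o125325573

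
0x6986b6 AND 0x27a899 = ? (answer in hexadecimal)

AND each hex digit independently (no carries):
  6&2=2, 9&7=1, 8&a=8, 6&8=0, b&9=9, 6&9=0

0x218090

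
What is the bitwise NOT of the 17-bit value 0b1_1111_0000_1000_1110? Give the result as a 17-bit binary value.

0b00000111101110001

Invert each bit: 11111000010001110 → 00000111101110001.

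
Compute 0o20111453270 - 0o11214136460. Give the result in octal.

0o6675314610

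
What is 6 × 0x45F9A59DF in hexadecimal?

Multiply each base-16 digit by 6, carrying:
  F×6 = 90 → write A carry 5
  D×6+5 = 83 → write 3 carry 5
  9×6+5 = 59 → write B carry 3
  5×6+3 = 33 → write 1 carry 2
  A×6+2 = 62 → write E carry 3
  9×6+3 = 57 → write 9 carry 3
  F×6+3 = 93 → write D carry 5
  5×6+5 = 35 → write 3 carry 2
  4×6+2 = 26 → write A carry 1
  remaining carry: 1

0x1A3D9E1B3A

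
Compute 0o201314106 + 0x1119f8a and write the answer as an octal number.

0o305633720

0x1119f8a = 0o104317612 in octal.
Add column by column in base 8, right to left:
  6+2 = 0 carry 1
  0+1+1 = 2
  1+6 = 7
  4+7 = 3 carry 1
  1+1+1 = 3
  3+3 = 6
  1+4 = 5
  0+0 = 0
  2+1 = 3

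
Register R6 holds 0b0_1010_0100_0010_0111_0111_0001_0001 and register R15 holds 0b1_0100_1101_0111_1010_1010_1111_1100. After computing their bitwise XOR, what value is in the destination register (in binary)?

0b11110100101011101110111101101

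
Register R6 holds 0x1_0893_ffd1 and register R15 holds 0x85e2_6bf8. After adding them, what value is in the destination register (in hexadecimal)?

Add column by column in base 16, right to left:
  1+8 = 9
  d+f = c carry 1
  f+b+1 = b carry 1
  f+6+1 = 6 carry 1
  3+2+1 = 6
  9+e = 7 carry 1
  8+5+1 = e
  0+8 = 8
  1+0 = 1

0x18e766bc9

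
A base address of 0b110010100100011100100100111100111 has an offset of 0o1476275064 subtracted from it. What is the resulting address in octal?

0b110010100100011100100100111100111 = 0o62443444747 in octal.
Subtract column by column in base 8:
  7-4 → 3
  4-6 → 6 (borrow)
  7-0-1 → 6
  4-5 → 7 (borrow)
  4-7-1 → 4 (borrow)
  4-2-1 → 1
  3-6 → 5 (borrow)
  4-7-1 → 4 (borrow)
  4-4-1 → 7 (borrow)
  2-1-1 → 0
  6-0 → 6

0o60745147663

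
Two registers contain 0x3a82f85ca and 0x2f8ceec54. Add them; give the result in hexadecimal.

Add column by column in base 16, right to left:
  a+4 = e
  c+5 = 1 carry 1
  5+c+1 = 2 carry 1
  8+e+1 = 7 carry 1
  f+e+1 = e carry 1
  2+c+1 = f
  8+8 = 0 carry 1
  a+f+1 = a carry 1
  3+2+1 = 6

0x6a0fe721e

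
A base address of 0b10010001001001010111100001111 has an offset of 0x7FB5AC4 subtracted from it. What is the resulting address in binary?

0b1010001010010101010001001011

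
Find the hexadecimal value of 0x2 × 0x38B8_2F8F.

Multiply each base-16 digit by 2, carrying:
  F×2 = 30 → write E carry 1
  8×2+1 = 17 → write 1 carry 1
  F×2+1 = 31 → write F carry 1
  2×2+1 = 5 → write 5
  8×2 = 16 → write 0 carry 1
  B×2+1 = 23 → write 7 carry 1
  8×2+1 = 17 → write 1 carry 1
  3×2+1 = 7 → write 7

0x71705F1E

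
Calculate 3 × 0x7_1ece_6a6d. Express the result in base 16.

0x155c6b3f47

Multiply each base-16 digit by 3, carrying:
  d×3 = 39 → write 7 carry 2
  6×3+2 = 20 → write 4 carry 1
  a×3+1 = 31 → write f carry 1
  6×3+1 = 19 → write 3 carry 1
  e×3+1 = 43 → write b carry 2
  c×3+2 = 38 → write 6 carry 2
  e×3+2 = 44 → write c carry 2
  1×3+2 = 5 → write 5
  7×3 = 21 → write 5 carry 1
  remaining carry: 1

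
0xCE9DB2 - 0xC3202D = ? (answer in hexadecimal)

0xB7D85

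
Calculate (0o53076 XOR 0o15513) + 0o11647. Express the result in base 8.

First 0o53076 XOR 0o15513 = 0o46565.
Add column by column in base 8, right to left:
  5+7 = 4 carry 1
  6+4+1 = 3 carry 1
  5+6+1 = 4 carry 1
  6+1+1 = 0 carry 1
  4+1+1 = 6

0o60434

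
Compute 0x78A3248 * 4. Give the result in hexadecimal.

0x1E28C920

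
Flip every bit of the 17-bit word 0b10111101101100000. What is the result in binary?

0b01000010010011111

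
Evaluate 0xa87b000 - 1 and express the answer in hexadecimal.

0xa87afff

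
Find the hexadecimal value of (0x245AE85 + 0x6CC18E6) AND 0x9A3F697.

0x901C603

Add column by column in base 16, right to left:
  5+6 = B
  8+E = 6 carry 1
  E+8+1 = 7 carry 1
  A+1+1 = C
  5+C = 1 carry 1
  4+C+1 = 1 carry 1
  2+6+1 = 9
Sum = 0x911C76B; now AND with 0x9A3F697:
  9&9=9, 1&A=0, 1&3=1, C&F=C, 7&6=6, 6&9=0, B&7=3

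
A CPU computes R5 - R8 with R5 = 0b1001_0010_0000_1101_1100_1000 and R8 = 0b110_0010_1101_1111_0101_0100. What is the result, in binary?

0b1011110010111001110100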